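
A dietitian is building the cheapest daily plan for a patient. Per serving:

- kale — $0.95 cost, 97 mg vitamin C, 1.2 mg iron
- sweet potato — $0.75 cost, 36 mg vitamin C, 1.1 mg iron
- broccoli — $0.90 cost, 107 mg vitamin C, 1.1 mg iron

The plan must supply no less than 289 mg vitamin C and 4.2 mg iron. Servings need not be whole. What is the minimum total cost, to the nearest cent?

$3.18

Minimising a linear cost over {vitamin C ≥ 289, iron ≥ 4.2, servings ≥ 0} — the optimum is at a vertex, using one or two foods.
kale only: max(289/97, 4.2/1.2) = 3.5 servings → $3.33.
sweet potato only: max(289/36, 4.2/1.1) = 8.028 servings → $6.02.
broccoli only: max(289/107, 4.2/1.1) = 3.818 servings → $3.44.
kale + sweet potato with both tight: 2.625 servings and 0.9543 servings → $3.21.
kale + broccoli: intersection lies outside the first quadrant.
sweet potato + broccoli with both tight: 1.684 servings and 2.134 servings → $3.18.
Cheapest feasible corner: $3.18.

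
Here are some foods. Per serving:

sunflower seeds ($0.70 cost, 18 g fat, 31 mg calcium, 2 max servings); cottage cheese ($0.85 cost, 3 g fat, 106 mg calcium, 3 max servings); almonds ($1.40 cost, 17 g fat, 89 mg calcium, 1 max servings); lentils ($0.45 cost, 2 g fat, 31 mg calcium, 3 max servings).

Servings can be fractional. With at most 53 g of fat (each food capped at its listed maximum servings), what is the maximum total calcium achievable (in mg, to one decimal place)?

Calcium per g fat: cottage cheese 35.33, lentils 15.5, almonds 5.235, sunflower seeds 1.722.
Take 3 servings of cottage cheese: uses 9 g fat, +318.0 mg calcium (running total 318.0 mg).
Take 3 servings of lentils: uses 6 g fat, +93.0 mg calcium (running total 411.0 mg).
Take 1 serving of almonds: uses 17 g fat, +89.0 mg calcium (running total 500.0 mg).
Take 1.167 servings of sunflower seeds: uses 21 g fat, +36.2 mg calcium (running total 536.2 mg).
Filling greedily by calcium-per-g fat is optimal for one linear limit, giving 536.2 mg.

536.2 mg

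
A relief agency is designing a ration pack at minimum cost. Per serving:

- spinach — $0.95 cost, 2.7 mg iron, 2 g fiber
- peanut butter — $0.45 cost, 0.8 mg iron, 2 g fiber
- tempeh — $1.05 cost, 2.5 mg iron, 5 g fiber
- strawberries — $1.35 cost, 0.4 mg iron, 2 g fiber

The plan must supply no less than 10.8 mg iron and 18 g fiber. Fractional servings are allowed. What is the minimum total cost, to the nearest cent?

Compare the cost at each extreme point of the feasible region.
spinach only: max(10.8/2.7, 18/2) = 9 servings → $8.55.
peanut butter only: max(10.8/0.8, 18/2) = 13.5 servings → $6.08.
tempeh only: max(10.8/2.5, 18/5) = 4.32 servings → $4.54.
strawberries only: max(10.8/0.4, 18/2) = 27 servings → $36.45.
spinach + peanut butter with both tight: 1.895 servings and 7.105 servings → $5.00.
spinach + tempeh with both tight: 1.059 servings and 3.176 servings → $4.34.
spinach + strawberries with both tight: 3.13 servings and 5.87 servings → $10.90.
peanut butter + tempeh: the both-tight solution has a negative serving — not a feasible corner.
peanut butter + strawberries: intersection lies outside the first quadrant.
tempeh + strawberries with both targets exact would need a negative amount; discard.
Cheapest feasible corner: $4.34.

$4.34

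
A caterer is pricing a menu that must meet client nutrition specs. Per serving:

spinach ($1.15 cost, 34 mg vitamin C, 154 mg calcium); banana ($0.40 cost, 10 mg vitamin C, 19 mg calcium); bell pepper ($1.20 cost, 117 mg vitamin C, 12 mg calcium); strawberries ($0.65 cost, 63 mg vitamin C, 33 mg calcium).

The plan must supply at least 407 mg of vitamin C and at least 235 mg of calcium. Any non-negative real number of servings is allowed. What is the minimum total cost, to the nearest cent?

$4.33

Compare the cost at each extreme point of the feasible region.
spinach only: max(407/34, 235/154) = 11.97 servings → $13.77.
banana only: max(407/10, 235/19) = 40.7 servings → $16.28.
bell pepper only: max(407/117, 235/12) = 19.58 servings → $23.50.
strawberries only: max(407/63, 235/33) = 7.121 servings → $4.63.
spinach + banana with both targets exact would need a negative amount; discard.
spinach + bell pepper with both tight: 1.284 servings and 3.106 servings → $5.20.
spinach + strawberries with both tight: 0.1601 servings and 6.374 servings → $4.33.
banana + bell pepper with both tight: 10.75 servings and 2.56 servings → $7.37.
banana + strawberries with both tight: 1.585 servings and 6.209 servings → $4.67.
bell pepper + strawberries: the both-tight solution has a negative serving — not a feasible corner.
The minimum over all feasible corners is $4.33.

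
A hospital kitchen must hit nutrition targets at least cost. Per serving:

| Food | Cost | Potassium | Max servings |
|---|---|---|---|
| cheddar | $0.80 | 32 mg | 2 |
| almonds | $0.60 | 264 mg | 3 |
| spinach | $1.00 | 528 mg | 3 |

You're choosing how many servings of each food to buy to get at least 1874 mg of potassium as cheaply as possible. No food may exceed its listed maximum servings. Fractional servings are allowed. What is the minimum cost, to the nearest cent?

Cost per mg of potassium: spinach $0.0019, almonds $0.0023, cheddar $0.0250.
Take 3 servings of spinach: +1584.0 mg potassium for $3.00 (total $3.00, still need 290.0 mg).
Take 1.098 servings of almonds: +290.0 mg potassium for $0.66 (total $3.66, still need 0.0 mg).
Greedy by cheapest-per-mg is optimal for a single linear constraint, so the minimum cost is $3.66.

$3.66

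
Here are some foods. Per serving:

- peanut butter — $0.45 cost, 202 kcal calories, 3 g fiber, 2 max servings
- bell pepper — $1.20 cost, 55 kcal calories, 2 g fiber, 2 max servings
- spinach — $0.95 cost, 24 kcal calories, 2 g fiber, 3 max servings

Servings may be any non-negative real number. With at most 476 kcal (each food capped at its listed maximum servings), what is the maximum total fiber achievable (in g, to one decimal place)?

14.4 g

Fiber per kcal: spinach 0.08333, bell pepper 0.03636, peanut butter 0.01485.
Take 3 servings of spinach: uses 72 kcal, +6.0 g fiber (running total 6.0 g).
Take 2 servings of bell pepper: uses 110 kcal, +4.0 g fiber (running total 10.0 g).
Take 1.455 servings of peanut butter: uses 294 kcal, +4.4 g fiber (running total 14.4 g).
Filling greedily by fiber-per-kcal is optimal for one linear limit, giving 14.4 g.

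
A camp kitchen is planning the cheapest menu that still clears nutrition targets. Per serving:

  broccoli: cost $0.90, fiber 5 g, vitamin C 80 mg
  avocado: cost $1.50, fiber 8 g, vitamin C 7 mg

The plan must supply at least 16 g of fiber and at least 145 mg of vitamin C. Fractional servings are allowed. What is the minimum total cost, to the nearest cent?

Two binding constraints pin down two serving amounts, so the optimal mix uses at most two foods. The candidates are each food alone (scaled to the tighter of fiber/vitamin C) and each pair with both constraints tight.
broccoli only: max(16/5, 145/80) = 3.2 servings → $2.88.
avocado only: max(16/8, 145/7) = 20.71 servings → $31.07.
broccoli + avocado with both tight: 1.732 servings and 0.9174 servings → $2.94.
Cheapest feasible corner: $2.88.

$2.88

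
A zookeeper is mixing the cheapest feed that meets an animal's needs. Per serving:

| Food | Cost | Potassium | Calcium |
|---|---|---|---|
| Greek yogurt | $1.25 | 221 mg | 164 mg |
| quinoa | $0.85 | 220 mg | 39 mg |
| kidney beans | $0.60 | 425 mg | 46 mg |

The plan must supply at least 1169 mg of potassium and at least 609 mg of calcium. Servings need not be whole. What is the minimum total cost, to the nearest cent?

$4.88

With two linear requirements the optimum uses one or two foods; enumerate the corners.
Greek yogurt only: max(1169/221, 609/164) = 5.29 servings → $6.61.
quinoa only: max(1169/220, 609/39) = 15.62 servings → $13.27.
kidney beans only: max(1169/425, 609/46) = 13.24 servings → $7.94.
Greek yogurt + quinoa with both tight: 3.219 servings and 2.08 servings → $5.79.
Greek yogurt + kidney beans with both tight: 3.444 servings and 0.9596 servings → $4.88.
quinoa + kidney beans with both targets exact would need a negative amount; discard.
So the least-cost plan costs $4.88.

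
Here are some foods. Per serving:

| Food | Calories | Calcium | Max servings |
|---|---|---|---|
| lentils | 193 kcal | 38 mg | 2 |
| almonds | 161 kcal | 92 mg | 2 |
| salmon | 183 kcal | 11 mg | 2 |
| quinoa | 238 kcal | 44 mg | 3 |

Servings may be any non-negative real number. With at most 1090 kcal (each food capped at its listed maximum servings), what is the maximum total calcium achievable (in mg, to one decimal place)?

Calcium per kcal: almonds 0.5714, lentils 0.1969, quinoa 0.1849, salmon 0.06011.
Take 2 servings of almonds: uses 322 kcal, +184.0 mg calcium (running total 184.0 mg).
Take 2 servings of lentils: uses 386 kcal, +76.0 mg calcium (running total 260.0 mg).
Take 1.605 servings of quinoa: uses 382 kcal, +70.6 mg calcium (running total 330.6 mg).
Greedy by best ratio exhausts the calories allowance optimally: 330.6 mg.

330.6 mg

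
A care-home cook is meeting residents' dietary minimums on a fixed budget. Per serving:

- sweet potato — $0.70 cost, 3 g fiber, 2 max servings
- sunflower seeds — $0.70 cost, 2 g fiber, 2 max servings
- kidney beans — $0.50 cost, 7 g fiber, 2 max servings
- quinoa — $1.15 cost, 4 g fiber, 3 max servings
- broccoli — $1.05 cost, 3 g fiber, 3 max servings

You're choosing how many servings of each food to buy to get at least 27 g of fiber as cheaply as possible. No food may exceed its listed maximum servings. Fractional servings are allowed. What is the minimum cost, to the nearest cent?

$4.41

Cost per g of fiber: kidney beans $0.0714, sweet potato $0.2333, quinoa $0.2875, sunflower seeds $0.3500, broccoli $0.3500.
Take 2 servings of kidney beans: +14.0 g fiber for $1.00 (total $1.00, still need 13.0 g).
Take 2 servings of sweet potato: +6.0 g fiber for $1.40 (total $2.40, still need 7.0 g).
Take 1.75 servings of quinoa: +7.0 g fiber for $2.01 (total $4.41, still need 0.0 g).
Greedy by cheapest-per-g is optimal for a single linear constraint, so the minimum cost is $4.41.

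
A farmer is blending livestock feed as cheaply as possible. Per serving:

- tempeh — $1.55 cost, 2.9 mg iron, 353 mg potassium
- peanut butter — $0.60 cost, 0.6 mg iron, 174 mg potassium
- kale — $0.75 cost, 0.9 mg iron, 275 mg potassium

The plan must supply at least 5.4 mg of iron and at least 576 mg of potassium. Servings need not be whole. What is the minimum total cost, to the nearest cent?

$2.89

An LP optimum is at a vertex; with two nutrient constraints at most two foods are used. Check each candidate.
tempeh only: max(5.4/2.9, 576/353) = 1.862 servings → $2.89.
peanut butter only: max(5.4/0.6, 576/174) = 9 servings → $5.40.
kale only: max(5.4/0.9, 576/275) = 6 servings → $4.50.
tempeh + peanut butter: intersection lies outside the first quadrant.
tempeh + kale: intersection lies outside the first quadrant.
peanut butter + kale with both targets exact would need a negative amount; discard.
The minimum over all feasible corners is $2.89.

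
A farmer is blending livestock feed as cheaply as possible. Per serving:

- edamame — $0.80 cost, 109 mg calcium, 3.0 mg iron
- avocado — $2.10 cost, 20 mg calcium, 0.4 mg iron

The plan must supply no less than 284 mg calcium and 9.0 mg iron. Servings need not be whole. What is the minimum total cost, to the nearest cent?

$2.40

Minimising a linear cost over {calcium ≥ 284, iron ≥ 9.0, servings ≥ 0} — the optimum is at a vertex, using one or two foods.
edamame only: max(284/109, 9.0/3.0) = 3 servings → $2.40.
avocado only: max(284/20, 9.0/0.4) = 22.5 servings → $47.25.
edamame + avocado with both targets exact would need a negative amount; discard.
So the least-cost plan costs $2.40.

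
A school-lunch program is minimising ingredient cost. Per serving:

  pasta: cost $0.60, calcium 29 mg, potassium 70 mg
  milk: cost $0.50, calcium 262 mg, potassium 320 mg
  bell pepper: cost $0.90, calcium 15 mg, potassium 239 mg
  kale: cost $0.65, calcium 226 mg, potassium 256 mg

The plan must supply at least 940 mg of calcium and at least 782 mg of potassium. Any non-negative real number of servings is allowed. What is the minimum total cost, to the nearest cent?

$1.79

An LP optimum is at a vertex; with two nutrient constraints at most two foods are used. Check each candidate.
pasta only: max(940/29, 782/70) = 32.41 servings → $19.45.
milk only: max(940/262, 782/320) = 3.588 servings → $1.79.
bell pepper only: max(940/15, 782/239) = 62.67 servings → $56.40.
kale only: max(940/226, 782/256) = 4.159 servings → $2.70.
pasta + milk with both targets exact would need a negative amount; discard.
pasta + bell pepper: the both-tight solution has a negative serving — not a feasible corner.
pasta + kale with both targets exact would need a negative amount; discard.
milk + bell pepper: intersection lies outside the first quadrant.
milk + kale: intersection lies outside the first quadrant.
bell pepper + kale: intersection lies outside the first quadrant.
So the least-cost plan costs $1.79.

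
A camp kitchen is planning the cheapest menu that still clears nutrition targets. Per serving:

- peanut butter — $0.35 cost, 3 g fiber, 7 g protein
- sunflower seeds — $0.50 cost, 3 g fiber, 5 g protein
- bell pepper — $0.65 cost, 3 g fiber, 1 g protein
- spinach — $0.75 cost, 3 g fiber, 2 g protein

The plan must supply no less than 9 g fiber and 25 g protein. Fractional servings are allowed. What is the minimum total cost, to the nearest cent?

$1.25

peanut butter only: max(9/3, 25/7) = 3.571 servings → $1.25.
sunflower seeds only: max(9/3, 25/5) = 5 servings → $2.50.
bell pepper only: max(9/3, 25/1) = 25 servings → $16.25.
spinach only: max(9/3, 25/2) = 12.5 servings → $9.38.
peanut butter + sunflower seeds: intersection lies outside the first quadrant.
peanut butter + bell pepper: the both-tight solution has a negative serving — not a feasible corner.
peanut butter + spinach: the both-tight solution has a negative serving — not a feasible corner.
sunflower seeds + bell pepper with both targets exact would need a negative amount; discard.
sunflower seeds + spinach with both targets exact would need a negative amount; discard.
bell pepper + spinach: intersection lies outside the first quadrant.
The minimum over all feasible corners is $1.25.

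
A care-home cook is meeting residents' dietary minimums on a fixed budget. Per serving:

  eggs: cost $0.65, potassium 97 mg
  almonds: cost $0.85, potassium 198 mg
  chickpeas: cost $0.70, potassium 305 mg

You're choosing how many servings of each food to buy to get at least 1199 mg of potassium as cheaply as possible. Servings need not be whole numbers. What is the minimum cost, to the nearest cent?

$2.75

Cost per mg of potassium: chickpeas $0.0023, almonds $0.0043, eggs $0.0067.
With no serving limits, use only chickpeas: 1199 mg / 305 mg = 3.931 servings × $0.70 = $2.75.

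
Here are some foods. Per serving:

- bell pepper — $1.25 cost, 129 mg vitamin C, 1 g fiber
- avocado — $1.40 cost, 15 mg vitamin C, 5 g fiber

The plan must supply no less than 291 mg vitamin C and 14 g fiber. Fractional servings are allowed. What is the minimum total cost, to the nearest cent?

bell pepper only: max(291/129, 14/1) = 14 servings → $17.50.
avocado only: max(291/15, 14/5) = 19.4 servings → $27.16.
bell pepper + avocado with both tight: 1.976 servings and 2.405 servings → $5.84.
Cheapest feasible corner: $5.84.

$5.84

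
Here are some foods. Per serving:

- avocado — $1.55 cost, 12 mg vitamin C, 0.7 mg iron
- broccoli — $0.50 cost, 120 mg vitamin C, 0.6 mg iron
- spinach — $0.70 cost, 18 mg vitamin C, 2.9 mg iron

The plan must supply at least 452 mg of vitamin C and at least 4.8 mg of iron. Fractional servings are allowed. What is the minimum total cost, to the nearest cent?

An LP optimum is at a vertex; with two nutrient constraints at most two foods are used. Check each candidate.
avocado only: max(452/12, 4.8/0.7) = 37.67 servings → $58.38.
broccoli only: max(452/120, 4.8/0.6) = 8 servings → $4.00.
spinach only: max(452/18, 4.8/2.9) = 25.11 servings → $17.58.
avocado + broccoli with both tight: 3.969 servings and 3.37 servings → $7.84.
avocado + spinach with both targets exact would need a negative amount; discard.
broccoli + spinach with both tight: 3.631 servings and 0.9039 servings → $2.45.
So the least-cost plan costs $2.45.

$2.45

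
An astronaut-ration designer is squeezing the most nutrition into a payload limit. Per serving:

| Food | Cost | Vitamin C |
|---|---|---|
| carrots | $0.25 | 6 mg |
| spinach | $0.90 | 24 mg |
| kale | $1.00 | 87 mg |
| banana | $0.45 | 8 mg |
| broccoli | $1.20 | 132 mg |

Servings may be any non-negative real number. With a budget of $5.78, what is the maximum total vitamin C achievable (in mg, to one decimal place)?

Vitamin C per dollar: broccoli 110, kale 87, spinach 26.67, carrots 24, banana 17.78.
With no serving limits, spend the whole cost allowance on broccoli: $5.78 / $1.20 × 132 mg = 635.8 mg.

635.8 mg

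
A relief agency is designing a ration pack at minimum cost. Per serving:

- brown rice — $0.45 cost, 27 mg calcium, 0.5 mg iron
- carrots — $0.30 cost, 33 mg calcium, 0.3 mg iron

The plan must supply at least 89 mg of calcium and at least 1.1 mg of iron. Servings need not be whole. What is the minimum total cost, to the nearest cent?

$1.04

An LP optimum is at a vertex; with two nutrient constraints at most two foods are used. Check each candidate.
brown rice only: max(89/27, 1.1/0.5) = 3.296 servings → $1.48.
carrots only: max(89/33, 1.1/0.3) = 3.667 servings → $1.10.
brown rice + carrots with both tight: 1.143 servings and 1.762 servings → $1.04.
Cheapest feasible corner: $1.04.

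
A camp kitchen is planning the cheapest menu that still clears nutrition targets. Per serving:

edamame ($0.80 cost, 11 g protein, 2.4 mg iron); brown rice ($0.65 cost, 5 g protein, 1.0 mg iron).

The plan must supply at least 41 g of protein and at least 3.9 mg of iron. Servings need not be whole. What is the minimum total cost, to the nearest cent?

$2.98

With two linear requirements the optimum uses one or two foods; enumerate the corners.
edamame only: max(41/11, 3.9/2.4) = 3.727 servings → $2.98.
brown rice only: max(41/5, 3.9/1.0) = 8.2 servings → $5.33.
edamame + brown rice with both targets exact would need a negative amount; discard.
So the least-cost plan costs $2.98.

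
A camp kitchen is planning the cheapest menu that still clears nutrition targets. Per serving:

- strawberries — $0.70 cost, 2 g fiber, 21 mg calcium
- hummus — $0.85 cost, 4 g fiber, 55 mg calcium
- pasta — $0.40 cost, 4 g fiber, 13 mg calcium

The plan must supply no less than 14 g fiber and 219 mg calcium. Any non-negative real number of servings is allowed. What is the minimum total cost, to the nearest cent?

$3.38

This is a tiny linear program; its minimum lies at a vertex of the feasible set. List the vertices and price them.
strawberries only: max(14/2, 219/21) = 10.43 servings → $7.30.
hummus only: max(14/4, 219/55) = 3.982 servings → $3.38.
pasta only: max(14/4, 219/13) = 16.85 servings → $6.74.
strawberries + hummus: intersection lies outside the first quadrant.
strawberries + pasta: intersection lies outside the first quadrant.
hummus + pasta: the both-tight solution has a negative serving — not a feasible corner.
So the least-cost plan costs $3.38.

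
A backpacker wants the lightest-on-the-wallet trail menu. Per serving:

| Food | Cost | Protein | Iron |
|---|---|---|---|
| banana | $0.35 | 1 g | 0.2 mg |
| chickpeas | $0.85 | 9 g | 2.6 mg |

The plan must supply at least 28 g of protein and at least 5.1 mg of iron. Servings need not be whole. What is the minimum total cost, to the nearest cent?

$2.64

Compare the cost at each extreme point of the feasible region.
banana only: max(28/1, 5.1/0.2) = 28 servings → $9.80.
chickpeas only: max(28/9, 5.1/2.6) = 3.111 servings → $2.64.
banana + chickpeas: intersection lies outside the first quadrant.
So the least-cost plan costs $2.64.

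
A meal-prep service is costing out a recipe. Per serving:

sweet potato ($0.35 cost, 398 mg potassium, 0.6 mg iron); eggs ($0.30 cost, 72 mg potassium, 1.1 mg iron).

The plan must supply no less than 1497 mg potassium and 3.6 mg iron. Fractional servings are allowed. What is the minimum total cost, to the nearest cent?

$1.64

This is a tiny linear program; its minimum lies at a vertex of the feasible set. List the vertices and price them.
sweet potato only: max(1497/398, 3.6/0.6) = 6 servings → $2.10.
eggs only: max(1497/72, 3.6/1.1) = 20.79 servings → $6.24.
sweet potato + eggs with both tight: 3.516 servings and 1.355 servings → $1.64.
The minimum over all feasible corners is $1.64.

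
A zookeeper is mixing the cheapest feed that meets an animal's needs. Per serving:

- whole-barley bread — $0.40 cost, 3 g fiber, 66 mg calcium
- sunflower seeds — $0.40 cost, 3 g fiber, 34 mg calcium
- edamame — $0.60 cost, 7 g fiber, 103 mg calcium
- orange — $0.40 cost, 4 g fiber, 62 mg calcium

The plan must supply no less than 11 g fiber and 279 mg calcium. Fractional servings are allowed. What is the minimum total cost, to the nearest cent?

The cheapest plan sits at a corner of the feasible region — with two constraints it uses at most two foods.
whole-barley bread only: max(11/3, 279/66) = 4.227 servings → $1.69.
sunflower seeds only: max(11/3, 279/34) = 8.206 servings → $3.28.
edamame only: max(11/7, 279/103) = 2.709 servings → $1.63.
orange only: max(11/4, 279/62) = 4.5 servings → $1.80.
whole-barley bread + sunflower seeds: intersection lies outside the first quadrant.
whole-barley bread + edamame: the both-tight solution has a negative serving — not a feasible corner.
whole-barley bread + orange with both targets exact would need a negative amount; discard.
sunflower seeds + edamame with both targets exact would need a negative amount; discard.
sunflower seeds + orange: the both-tight solution has a negative serving — not a feasible corner.
edamame + orange: the both-tight solution has a negative serving — not a feasible corner.
So the least-cost plan costs $1.63.

$1.63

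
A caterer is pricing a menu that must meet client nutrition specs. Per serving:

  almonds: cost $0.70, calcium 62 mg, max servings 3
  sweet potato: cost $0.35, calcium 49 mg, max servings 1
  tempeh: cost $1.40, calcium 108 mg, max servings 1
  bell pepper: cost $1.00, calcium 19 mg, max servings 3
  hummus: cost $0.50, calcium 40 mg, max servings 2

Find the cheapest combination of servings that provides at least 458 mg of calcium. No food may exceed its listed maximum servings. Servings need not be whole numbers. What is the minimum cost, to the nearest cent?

$6.69

Cost per mg of calcium: sweet potato $0.0071, almonds $0.0113, hummus $0.0125, tempeh $0.0130, bell pepper $0.0526.
Take 1 serving of sweet potato: +49.0 mg calcium for $0.35 (total $0.35, still need 409.0 mg).
Take 3 servings of almonds: +186.0 mg calcium for $2.10 (total $2.45, still need 223.0 mg).
Take 2 servings of hummus: +80.0 mg calcium for $1.00 (total $3.45, still need 143.0 mg).
Take 1 serving of tempeh: +108.0 mg calcium for $1.40 (total $4.85, still need 35.0 mg).
Take 1.842 servings of bell pepper: +35.0 mg calcium for $1.84 (total $6.69, still need 0.0 mg).
Filling from the cheapest source first is optimal under one linear minimum: $6.69.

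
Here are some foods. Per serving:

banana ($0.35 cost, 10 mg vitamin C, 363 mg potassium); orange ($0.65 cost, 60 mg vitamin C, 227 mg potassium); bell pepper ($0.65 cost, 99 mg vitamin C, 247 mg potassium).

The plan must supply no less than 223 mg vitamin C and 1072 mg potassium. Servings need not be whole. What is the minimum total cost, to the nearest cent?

A basic optimal solution has at most two foods positive. Try each food alone and each pair with both targets met exactly.
banana only: max(223/10, 1072/363) = 22.3 servings → $7.80.
orange only: max(223/60, 1072/227) = 4.722 servings → $3.07.
bell pepper only: max(223/99, 1072/247) = 4.34 servings → $2.82.
banana + orange with both tight: 0.7022 servings and 3.6 servings → $2.59.
banana + bell pepper with both tight: 1.525 servings and 2.098 servings → $1.90.
orange + bell pepper with both targets exact would need a negative amount; discard.
Cheapest feasible corner: $1.90.

$1.90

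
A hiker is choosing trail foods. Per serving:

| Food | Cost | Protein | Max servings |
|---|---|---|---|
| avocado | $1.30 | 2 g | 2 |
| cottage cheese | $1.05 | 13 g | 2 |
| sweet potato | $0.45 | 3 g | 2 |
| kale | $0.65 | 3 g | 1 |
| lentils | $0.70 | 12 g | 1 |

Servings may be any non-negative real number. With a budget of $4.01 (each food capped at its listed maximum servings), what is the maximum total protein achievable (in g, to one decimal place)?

45.4 g

Protein per dollar: lentils 17.14, cottage cheese 12.38, sweet potato 6.667, kale 4.615, avocado 1.538.
Take 1 serving of lentils: spends $0.70, +12.0 g protein (running total 12.0 g).
Take 2 servings of cottage cheese: spends $2.10, +26.0 g protein (running total 38.0 g).
Take 2 servings of sweet potato: spends $0.90, +6.0 g protein (running total 44.0 g).
Take 0.4769 servings of kale: spends $0.31, +1.4 g protein (running total 45.4 g).
Filling greedily by protein-per-dollar is optimal for one linear limit, giving 45.4 g.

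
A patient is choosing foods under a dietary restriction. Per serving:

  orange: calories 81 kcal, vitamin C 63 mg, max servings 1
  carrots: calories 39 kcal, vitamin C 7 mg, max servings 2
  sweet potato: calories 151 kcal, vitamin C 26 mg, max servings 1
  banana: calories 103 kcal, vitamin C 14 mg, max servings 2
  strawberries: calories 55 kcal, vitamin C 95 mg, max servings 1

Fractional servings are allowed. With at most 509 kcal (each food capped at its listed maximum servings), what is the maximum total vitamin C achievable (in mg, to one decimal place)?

217.6 mg

Vitamin C per kcal: strawberries 1.727, orange 0.7778, carrots 0.1795, sweet potato 0.1722, banana 0.1359.
Take 1 serving of strawberries: uses 55 kcal, +95.0 mg vitamin C (running total 95.0 mg).
Take 1 serving of orange: uses 81 kcal, +63.0 mg vitamin C (running total 158.0 mg).
Take 2 servings of carrots: uses 78 kcal, +14.0 mg vitamin C (running total 172.0 mg).
Take 1 serving of sweet potato: uses 151 kcal, +26.0 mg vitamin C (running total 198.0 mg).
Take 1.398 servings of banana: uses 144 kcal, +19.6 mg vitamin C (running total 217.6 mg).
Greedy by best ratio exhausts the calories allowance optimally: 217.6 mg.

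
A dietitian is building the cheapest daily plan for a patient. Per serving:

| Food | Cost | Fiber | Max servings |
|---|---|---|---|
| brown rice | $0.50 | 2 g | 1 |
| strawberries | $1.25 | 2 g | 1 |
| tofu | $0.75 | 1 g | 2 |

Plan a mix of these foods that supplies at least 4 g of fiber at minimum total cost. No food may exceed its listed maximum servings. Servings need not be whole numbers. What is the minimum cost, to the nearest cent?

$1.75

Cost per g of fiber: brown rice $0.2500, strawberries $0.6250, tofu $0.7500.
Take 1 serving of brown rice: +2.0 g fiber for $0.50 (total $0.50, still need 2.0 g).
Take 1 serving of strawberries: +2.0 g fiber for $1.25 (total $1.75, still need 0.0 g).
Filling from the cheapest source first is optimal under one linear minimum: $1.75.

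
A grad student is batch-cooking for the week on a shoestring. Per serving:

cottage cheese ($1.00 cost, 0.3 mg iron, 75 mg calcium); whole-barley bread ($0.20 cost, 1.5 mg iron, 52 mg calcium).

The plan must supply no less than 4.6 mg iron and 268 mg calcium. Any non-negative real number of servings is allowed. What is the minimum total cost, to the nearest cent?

The cheapest plan sits at a corner of the feasible region — with two constraints it uses at most two foods.
cottage cheese only: max(4.6/0.3, 268/75) = 15.33 servings → $15.33.
whole-barley bread only: max(4.6/1.5, 268/52) = 5.154 servings → $1.03.
cottage cheese + whole-barley bread with both tight: 1.68 servings and 2.731 servings → $2.23.
Cheapest feasible corner: $1.03.

$1.03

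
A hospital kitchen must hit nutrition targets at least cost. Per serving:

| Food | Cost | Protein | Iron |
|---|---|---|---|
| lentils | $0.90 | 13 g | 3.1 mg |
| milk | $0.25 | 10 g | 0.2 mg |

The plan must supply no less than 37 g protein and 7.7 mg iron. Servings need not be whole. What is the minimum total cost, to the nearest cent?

Minimising a linear cost over {protein ≥ 37, iron ≥ 7.7, servings ≥ 0} — the optimum is at a vertex, using one or two foods.
lentils only: max(37/13, 7.7/3.1) = 2.846 servings → $2.56.
milk only: max(37/10, 7.7/0.2) = 38.5 servings → $9.62.
lentils + milk with both tight: 2.451 servings and 0.5141 servings → $2.33.
The minimum over all feasible corners is $2.33.

$2.33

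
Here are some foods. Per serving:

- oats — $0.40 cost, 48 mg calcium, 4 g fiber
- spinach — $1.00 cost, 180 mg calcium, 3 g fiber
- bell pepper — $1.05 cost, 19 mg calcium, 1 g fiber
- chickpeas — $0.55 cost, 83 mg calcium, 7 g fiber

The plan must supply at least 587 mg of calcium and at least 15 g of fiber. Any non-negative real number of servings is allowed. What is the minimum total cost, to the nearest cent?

This is a tiny linear program; its minimum lies at a vertex of the feasible set. List the vertices and price them.
oats only: max(587/48, 15/4) = 12.23 servings → $4.89.
spinach only: max(587/180, 15/3) = 5 servings → $5.00.
bell pepper only: max(587/19, 15/1) = 30.89 servings → $32.44.
chickpeas only: max(587/83, 15/7) = 7.072 servings → $3.89.
oats + spinach with both tight: 1.63 servings and 2.826 servings → $3.48.
oats + bell pepper: the both-tight solution has a negative serving — not a feasible corner.
oats + chickpeas with both targets exact would need a negative amount; discard.
spinach + bell pepper with both tight: 2.455 servings and 7.634 servings → $10.47.
spinach + chickpeas with both tight: 2.833 servings and 0.9288 servings → $3.34.
bell pepper + chickpeas with both targets exact would need a negative amount; discard.
The minimum over all feasible corners is $3.34.

$3.34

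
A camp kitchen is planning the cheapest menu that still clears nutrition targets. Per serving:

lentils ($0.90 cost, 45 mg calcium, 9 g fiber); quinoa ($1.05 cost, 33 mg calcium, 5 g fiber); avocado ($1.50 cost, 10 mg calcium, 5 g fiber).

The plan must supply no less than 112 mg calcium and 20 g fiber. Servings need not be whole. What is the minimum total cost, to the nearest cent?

lentils only: max(112/45, 20/9) = 2.489 servings → $2.24.
quinoa only: max(112/33, 20/5) = 4 servings → $4.20.
avocado only: max(112/10, 20/5) = 11.2 servings → $16.80.
lentils + quinoa with both tight: 1.389 servings and 1.5 servings → $2.83.
lentils + avocado: the both-tight solution has a negative serving — not a feasible corner.
quinoa + avocado with both tight: 3.13 servings and 0.8696 servings → $4.59.
The minimum over all feasible corners is $2.24.

$2.24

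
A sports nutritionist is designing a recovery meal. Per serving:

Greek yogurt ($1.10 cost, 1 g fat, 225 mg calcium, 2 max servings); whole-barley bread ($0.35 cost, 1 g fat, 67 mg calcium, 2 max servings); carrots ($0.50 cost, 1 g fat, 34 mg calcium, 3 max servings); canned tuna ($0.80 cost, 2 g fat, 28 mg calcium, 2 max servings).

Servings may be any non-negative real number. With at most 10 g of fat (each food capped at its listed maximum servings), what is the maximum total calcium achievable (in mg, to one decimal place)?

Calcium per g fat: Greek yogurt 225, whole-barley bread 67, carrots 34, canned tuna 14.
Take 2 servings of Greek yogurt: uses 2 g fat, +450.0 mg calcium (running total 450.0 mg).
Take 2 servings of whole-barley bread: uses 2 g fat, +134.0 mg calcium (running total 584.0 mg).
Take 3 servings of carrots: uses 3 g fat, +102.0 mg calcium (running total 686.0 mg).
Take 1.5 servings of canned tuna: uses 3 g fat, +42.0 mg calcium (running total 728.0 mg).
Greedy by best ratio exhausts the fat allowance optimally: 728.0 mg.

728.0 mg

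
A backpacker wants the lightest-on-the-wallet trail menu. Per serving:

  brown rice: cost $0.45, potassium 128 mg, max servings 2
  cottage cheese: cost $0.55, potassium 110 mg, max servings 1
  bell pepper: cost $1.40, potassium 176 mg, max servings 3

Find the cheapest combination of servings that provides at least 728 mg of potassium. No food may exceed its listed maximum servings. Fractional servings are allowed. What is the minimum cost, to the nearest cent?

$4.33

Cost per mg of potassium: brown rice $0.0035, cottage cheese $0.0050, bell pepper $0.0080.
Take 2 servings of brown rice: +256.0 mg potassium for $0.90 (total $0.90, still need 472.0 mg).
Take 1 serving of cottage cheese: +110.0 mg potassium for $0.55 (total $1.45, still need 362.0 mg).
Take 2.057 servings of bell pepper: +362.0 mg potassium for $2.88 (total $4.33, still need 0.0 mg).
Filling from the cheapest source first is optimal under one linear minimum: $4.33.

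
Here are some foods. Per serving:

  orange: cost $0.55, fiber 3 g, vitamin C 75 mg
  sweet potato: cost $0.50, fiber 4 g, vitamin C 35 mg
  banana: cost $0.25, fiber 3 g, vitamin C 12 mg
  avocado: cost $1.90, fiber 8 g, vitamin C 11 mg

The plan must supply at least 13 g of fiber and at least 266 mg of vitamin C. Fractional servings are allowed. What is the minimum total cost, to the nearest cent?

$2.10

With two linear requirements the optimum uses one or two foods; enumerate the corners.
orange only: max(13/3, 266/75) = 4.333 servings → $2.38.
sweet potato only: max(13/4, 266/35) = 7.6 servings → $3.80.
banana only: max(13/3, 266/12) = 22.17 servings → $5.54.
avocado only: max(13/8, 266/11) = 24.18 servings → $45.95.
orange + sweet potato with both tight: 3.123 servings and 0.9077 servings → $2.17.
orange + banana with both tight: 3.397 servings and 0.9365 servings → $2.10.
orange + avocado with both tight: 3.501 servings and 0.3122 servings → $2.52.
sweet potato + banana: intersection lies outside the first quadrant.
sweet potato + avocado: the both-tight solution has a negative serving — not a feasible corner.
banana + avocado: intersection lies outside the first quadrant.
The minimum over all feasible corners is $2.10.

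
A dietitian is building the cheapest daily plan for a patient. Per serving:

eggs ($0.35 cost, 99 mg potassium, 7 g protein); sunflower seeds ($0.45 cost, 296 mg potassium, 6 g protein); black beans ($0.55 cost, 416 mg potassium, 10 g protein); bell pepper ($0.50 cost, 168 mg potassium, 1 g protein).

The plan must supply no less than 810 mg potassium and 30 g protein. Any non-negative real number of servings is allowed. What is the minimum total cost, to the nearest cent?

eggs only: max(810/99, 30/7) = 8.182 servings → $2.86.
sunflower seeds only: max(810/296, 30/6) = 5 servings → $2.25.
black beans only: max(810/416, 30/10) = 3 servings → $1.65.
bell pepper only: max(810/168, 30/1) = 30 servings → $15.00.
eggs + sunflower seeds with both tight: 2.72 servings and 1.827 servings → $1.77.
eggs + black beans with both tight: 2.279 servings and 1.405 servings → $1.57.
eggs + bell pepper with both tight: 3.928 servings and 2.507 servings → $2.63.
sunflower seeds + black beans: intersection lies outside the first quadrant.
sunflower seeds + bell pepper: intersection lies outside the first quadrant.
black beans + bell pepper: the both-tight solution has a negative serving — not a feasible corner.
So the least-cost plan costs $1.57.

$1.57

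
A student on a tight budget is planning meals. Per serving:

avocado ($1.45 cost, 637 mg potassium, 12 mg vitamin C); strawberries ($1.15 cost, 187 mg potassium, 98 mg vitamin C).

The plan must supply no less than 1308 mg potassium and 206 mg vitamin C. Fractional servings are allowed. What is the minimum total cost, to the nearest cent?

$4.37

avocado only: max(1308/637, 206/12) = 17.17 servings → $24.89.
strawberries only: max(1308/187, 206/98) = 6.995 servings → $8.04.
avocado + strawberries with both tight: 1.49 servings and 1.92 servings → $4.37.
The minimum over all feasible corners is $4.37.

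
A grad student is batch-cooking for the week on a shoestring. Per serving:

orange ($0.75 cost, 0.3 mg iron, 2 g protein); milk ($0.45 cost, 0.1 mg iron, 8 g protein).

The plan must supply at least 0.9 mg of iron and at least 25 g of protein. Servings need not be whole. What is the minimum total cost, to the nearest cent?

A basic optimal solution has at most two foods positive. Try each food alone and each pair with both targets met exactly.
orange only: max(0.9/0.3, 25/2) = 12.5 servings → $9.38.
milk only: max(0.9/0.1, 25/8) = 9 servings → $4.05.
orange + milk with both tight: 2.136 servings and 2.591 servings → $2.77.
So the least-cost plan costs $2.77.

$2.77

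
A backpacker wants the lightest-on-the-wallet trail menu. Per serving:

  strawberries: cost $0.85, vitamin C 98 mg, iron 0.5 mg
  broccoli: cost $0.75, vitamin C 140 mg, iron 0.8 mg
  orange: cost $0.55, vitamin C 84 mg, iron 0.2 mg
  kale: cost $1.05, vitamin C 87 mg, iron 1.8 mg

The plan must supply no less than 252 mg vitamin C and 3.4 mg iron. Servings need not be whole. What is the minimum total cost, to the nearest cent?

At the optimum either one food covers both requirements or two foods hit both targets exactly; no other combination can be cheaper.
strawberries only: max(252/98, 3.4/0.5) = 6.8 servings → $5.78.
broccoli only: max(252/140, 3.4/0.8) = 4.25 servings → $3.19.
orange only: max(252/84, 3.4/0.2) = 17 servings → $9.35.
kale only: max(252/87, 3.4/1.8) = 2.897 servings → $3.04.
strawberries + broccoli with both targets exact would need a negative amount; discard.
strawberries + orange: the both-tight solution has a negative serving — not a feasible corner.
strawberries + kale with both tight: 1.187 servings and 1.559 servings → $2.65.
broccoli + orange: intersection lies outside the first quadrant.
broccoli + kale with both tight: 0.8651 servings and 1.504 servings → $2.23.
orange + kale with both tight: 1.179 servings and 1.758 servings → $2.49.
The minimum over all feasible corners is $2.23.

$2.23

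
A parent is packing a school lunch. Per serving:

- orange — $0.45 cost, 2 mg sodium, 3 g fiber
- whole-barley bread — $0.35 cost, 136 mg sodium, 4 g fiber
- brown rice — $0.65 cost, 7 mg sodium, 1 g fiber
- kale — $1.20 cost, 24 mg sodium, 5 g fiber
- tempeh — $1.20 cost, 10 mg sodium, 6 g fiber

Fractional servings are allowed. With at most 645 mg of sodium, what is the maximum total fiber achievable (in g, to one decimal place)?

967.5 g

Fiber per mg sodium: orange 1.5, tempeh 0.6, kale 0.2083, brown rice 0.1429, whole-barley bread 0.02941.
With no serving limits, spend the whole sodium allowance on orange: 645 mg / 2 mg × 3 g = 967.5 g.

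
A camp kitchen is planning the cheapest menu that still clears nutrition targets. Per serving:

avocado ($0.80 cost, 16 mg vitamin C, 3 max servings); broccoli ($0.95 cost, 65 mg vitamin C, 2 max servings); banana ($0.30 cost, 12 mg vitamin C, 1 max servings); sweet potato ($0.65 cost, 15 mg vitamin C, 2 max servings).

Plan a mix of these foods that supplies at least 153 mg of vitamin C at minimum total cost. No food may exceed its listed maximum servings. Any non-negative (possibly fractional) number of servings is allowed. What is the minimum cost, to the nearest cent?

$2.68

Cost per mg of vitamin C: broccoli $0.0146, banana $0.0250, sweet potato $0.0433, avocado $0.0500.
Take 2 servings of broccoli: +130.0 mg vitamin C for $1.90 (total $1.90, still need 23.0 mg).
Take 1 serving of banana: +12.0 mg vitamin C for $0.30 (total $2.20, still need 11.0 mg).
Take 0.7333 servings of sweet potato: +11.0 mg vitamin C for $0.48 (total $2.68, still need 0.0 mg).
Filling from the cheapest source first is optimal under one linear minimum: $2.68.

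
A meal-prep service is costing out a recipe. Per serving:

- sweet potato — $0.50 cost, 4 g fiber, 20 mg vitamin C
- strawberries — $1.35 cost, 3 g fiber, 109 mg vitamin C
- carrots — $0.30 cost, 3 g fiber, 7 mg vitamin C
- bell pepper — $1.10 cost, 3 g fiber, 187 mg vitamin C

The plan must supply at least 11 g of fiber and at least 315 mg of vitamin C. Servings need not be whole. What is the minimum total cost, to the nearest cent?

Check every corner: each single food scaled to meet both minima, and each pair solved so both constraints bind.
sweet potato only: max(11/4, 315/20) = 15.75 servings → $7.88.
strawberries only: max(11/3, 315/109) = 3.667 servings → $4.95.
carrots only: max(11/3, 315/7) = 45 servings → $13.50.
bell pepper only: max(11/3, 315/187) = 3.667 servings → $4.03.
sweet potato + strawberries with both tight: 0.6755 servings and 2.766 servings → $4.07.
sweet potato + carrots: intersection lies outside the first quadrant.
sweet potato + bell pepper with both tight: 1.616 servings and 1.512 servings → $2.47.
strawberries + carrots with both tight: 2.837 servings and 0.8301 servings → $4.08.
strawberries + bell pepper: the both-tight solution has a negative serving — not a feasible corner.
carrots + bell pepper with both tight: 2.059 servings and 1.607 servings → $2.39.
The minimum over all feasible corners is $2.39.

$2.39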